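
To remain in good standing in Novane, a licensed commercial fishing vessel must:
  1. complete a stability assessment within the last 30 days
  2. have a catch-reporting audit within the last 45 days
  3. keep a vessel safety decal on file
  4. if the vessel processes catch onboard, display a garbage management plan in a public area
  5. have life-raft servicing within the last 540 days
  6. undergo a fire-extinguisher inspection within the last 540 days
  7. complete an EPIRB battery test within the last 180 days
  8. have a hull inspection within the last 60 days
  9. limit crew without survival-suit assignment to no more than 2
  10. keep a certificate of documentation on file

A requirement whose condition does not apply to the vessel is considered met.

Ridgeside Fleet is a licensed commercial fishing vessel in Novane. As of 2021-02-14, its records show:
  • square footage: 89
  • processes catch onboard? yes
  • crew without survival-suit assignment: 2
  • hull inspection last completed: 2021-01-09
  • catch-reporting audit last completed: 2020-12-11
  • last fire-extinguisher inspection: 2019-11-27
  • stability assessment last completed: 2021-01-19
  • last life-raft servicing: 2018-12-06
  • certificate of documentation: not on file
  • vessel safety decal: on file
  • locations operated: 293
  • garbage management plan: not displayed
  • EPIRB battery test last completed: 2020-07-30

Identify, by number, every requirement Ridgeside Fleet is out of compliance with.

1. stability assessment 26 days ago vs limit 30 → met
2. catch-reporting audit 65 days ago vs limit 45 → not met
3. vessel safety decal present → met
4. condition 'processes catch onboard' holds; garbage management plan absent → not met
5. life-raft servicing 801 days ago vs limit 540 → not met
6. fire-extinguisher inspection 445 days ago vs limit 540 → met
7. EPIRB battery test 199 days ago vs limit 180 → not met
8. hull inspection 36 days ago vs limit 60 → met
9. crew without survival-suit assignment 2 ≤ 2 → met
10. certificate of documentation absent → not met
Not met: 2, 4, 5, 7, 10

2, 4, 5, 7, 10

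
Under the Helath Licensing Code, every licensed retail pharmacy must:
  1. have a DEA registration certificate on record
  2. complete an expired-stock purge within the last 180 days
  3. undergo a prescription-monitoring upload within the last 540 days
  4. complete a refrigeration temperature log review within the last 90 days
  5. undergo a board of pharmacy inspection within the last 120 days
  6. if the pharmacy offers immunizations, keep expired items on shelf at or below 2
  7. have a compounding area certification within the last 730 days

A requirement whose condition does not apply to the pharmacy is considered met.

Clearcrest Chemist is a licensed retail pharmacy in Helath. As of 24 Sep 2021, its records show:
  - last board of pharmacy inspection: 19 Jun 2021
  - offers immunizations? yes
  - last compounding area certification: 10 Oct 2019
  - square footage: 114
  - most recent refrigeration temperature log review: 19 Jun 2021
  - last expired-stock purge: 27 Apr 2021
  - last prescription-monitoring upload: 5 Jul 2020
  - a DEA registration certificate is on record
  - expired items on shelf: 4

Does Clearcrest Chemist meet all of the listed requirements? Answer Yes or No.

1. DEA registration certificate present → met
2. expired-stock purge 150 days ago vs limit 180 → met
3. prescription-monitoring upload 446 days ago vs limit 540 → met
4. refrigeration temperature log review 97 days ago vs limit 90 → not met
5. board of pharmacy inspection 97 days ago vs limit 120 → met
6. condition 'offers immunizations' holds; expired items on shelf 4 > 2 → not met
7. compounding area certification 715 days ago vs limit 730 → met
Not met: 4, 6

No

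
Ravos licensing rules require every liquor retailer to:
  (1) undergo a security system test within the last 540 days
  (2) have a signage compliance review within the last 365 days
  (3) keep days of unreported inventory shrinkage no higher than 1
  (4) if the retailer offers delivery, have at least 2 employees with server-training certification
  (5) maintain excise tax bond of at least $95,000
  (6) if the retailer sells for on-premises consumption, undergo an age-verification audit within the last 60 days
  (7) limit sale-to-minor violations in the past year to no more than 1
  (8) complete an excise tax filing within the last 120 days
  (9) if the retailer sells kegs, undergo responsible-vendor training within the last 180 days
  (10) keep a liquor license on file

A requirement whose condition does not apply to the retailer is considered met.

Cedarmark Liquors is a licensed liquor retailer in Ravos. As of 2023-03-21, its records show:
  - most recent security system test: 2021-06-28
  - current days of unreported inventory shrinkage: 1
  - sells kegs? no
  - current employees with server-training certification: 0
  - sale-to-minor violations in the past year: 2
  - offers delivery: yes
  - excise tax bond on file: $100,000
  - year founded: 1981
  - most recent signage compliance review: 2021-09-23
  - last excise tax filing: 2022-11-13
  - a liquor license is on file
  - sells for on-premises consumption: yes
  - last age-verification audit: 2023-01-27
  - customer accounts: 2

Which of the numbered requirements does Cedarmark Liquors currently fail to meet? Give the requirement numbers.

1. security system test 631 days ago vs limit 540 → not met
2. signage compliance review 544 days ago vs limit 365 → not met
3. days of unreported inventory shrinkage 1 ≤ 1 → met
4. condition 'offers delivery' holds; employees with server-training certification 0 < 2 → not met
5. excise tax bond $100,000 ≥ $95,000 → met
6. condition 'sells for on-premises consumption' holds; age-verification audit 53 days ago vs limit 60 → met
7. sale-to-minor violations in the past year 2 > 1 → not met
8. excise tax filing 128 days ago vs limit 120 → not met
9. condition 'sells kegs' does not hold → requirement n/a → met
10. liquor license present → met
Not met: 1, 2, 4, 7, 8

1, 2, 4, 7, 8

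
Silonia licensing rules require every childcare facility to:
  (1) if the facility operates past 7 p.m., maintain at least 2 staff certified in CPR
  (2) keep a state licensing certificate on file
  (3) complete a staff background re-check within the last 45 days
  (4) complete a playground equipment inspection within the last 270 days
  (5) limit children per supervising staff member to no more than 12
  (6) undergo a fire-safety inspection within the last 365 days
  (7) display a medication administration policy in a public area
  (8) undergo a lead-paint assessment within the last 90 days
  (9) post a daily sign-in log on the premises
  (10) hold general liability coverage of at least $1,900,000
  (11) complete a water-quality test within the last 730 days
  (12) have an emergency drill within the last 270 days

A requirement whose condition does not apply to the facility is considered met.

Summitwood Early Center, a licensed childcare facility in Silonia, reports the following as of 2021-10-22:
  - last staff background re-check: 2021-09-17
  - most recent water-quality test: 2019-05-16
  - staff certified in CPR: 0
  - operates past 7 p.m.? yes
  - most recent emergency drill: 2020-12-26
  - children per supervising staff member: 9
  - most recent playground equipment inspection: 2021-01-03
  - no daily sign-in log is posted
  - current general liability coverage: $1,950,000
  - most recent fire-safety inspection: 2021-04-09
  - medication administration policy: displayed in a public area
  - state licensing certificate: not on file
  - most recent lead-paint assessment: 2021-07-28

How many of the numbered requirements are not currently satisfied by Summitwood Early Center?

1. condition 'operates past 7 p.m.' holds; staff certified in CPR 0 < 2 → not met
2. state licensing certificate absent → not met
3. staff background re-check 35 days ago vs limit 45 → met
4. playground equipment inspection 292 days ago vs limit 270 → not met
5. children per supervising staff member 9 ≤ 12 → met
6. fire-safety inspection 196 days ago vs limit 365 → met
7. medication administration policy present → met
8. lead-paint assessment 86 days ago vs limit 90 → met
9. daily sign-in log absent → not met
10. general liability coverage $1,950,000 ≥ $1,900,000 → met
11. water-quality test 890 days ago vs limit 730 → not met
12. emergency drill 300 days ago vs limit 270 → not met
Not met: 6 of 12

6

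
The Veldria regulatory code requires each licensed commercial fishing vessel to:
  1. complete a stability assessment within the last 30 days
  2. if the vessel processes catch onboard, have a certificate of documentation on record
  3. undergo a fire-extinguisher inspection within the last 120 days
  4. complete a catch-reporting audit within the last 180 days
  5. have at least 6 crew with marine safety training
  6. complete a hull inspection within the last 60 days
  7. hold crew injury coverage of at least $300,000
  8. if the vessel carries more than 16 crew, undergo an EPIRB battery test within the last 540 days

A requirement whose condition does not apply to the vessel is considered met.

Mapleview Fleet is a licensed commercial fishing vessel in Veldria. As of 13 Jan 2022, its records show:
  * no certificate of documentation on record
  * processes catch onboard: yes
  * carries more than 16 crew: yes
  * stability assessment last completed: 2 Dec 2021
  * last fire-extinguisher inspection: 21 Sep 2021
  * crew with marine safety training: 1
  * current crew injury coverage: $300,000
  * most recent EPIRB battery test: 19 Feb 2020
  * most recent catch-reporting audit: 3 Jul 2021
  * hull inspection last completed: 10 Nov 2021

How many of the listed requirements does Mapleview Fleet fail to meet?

1. stability assessment 42 days ago vs limit 30 → not met
2. condition 'processes catch onboard' holds; certificate of documentation absent → not met
3. fire-extinguisher inspection 114 days ago vs limit 120 → met
4. catch-reporting audit 194 days ago vs limit 180 → not met
5. crew with marine safety training 1 < 6 → not met
6. hull inspection 64 days ago vs limit 60 → not met
7. crew injury coverage $300,000 ≥ $300,000 → met
8. condition 'carries more than 16 crew' holds; EPIRB battery test 694 days ago vs limit 540 → not met
Not met: 6 of 8

6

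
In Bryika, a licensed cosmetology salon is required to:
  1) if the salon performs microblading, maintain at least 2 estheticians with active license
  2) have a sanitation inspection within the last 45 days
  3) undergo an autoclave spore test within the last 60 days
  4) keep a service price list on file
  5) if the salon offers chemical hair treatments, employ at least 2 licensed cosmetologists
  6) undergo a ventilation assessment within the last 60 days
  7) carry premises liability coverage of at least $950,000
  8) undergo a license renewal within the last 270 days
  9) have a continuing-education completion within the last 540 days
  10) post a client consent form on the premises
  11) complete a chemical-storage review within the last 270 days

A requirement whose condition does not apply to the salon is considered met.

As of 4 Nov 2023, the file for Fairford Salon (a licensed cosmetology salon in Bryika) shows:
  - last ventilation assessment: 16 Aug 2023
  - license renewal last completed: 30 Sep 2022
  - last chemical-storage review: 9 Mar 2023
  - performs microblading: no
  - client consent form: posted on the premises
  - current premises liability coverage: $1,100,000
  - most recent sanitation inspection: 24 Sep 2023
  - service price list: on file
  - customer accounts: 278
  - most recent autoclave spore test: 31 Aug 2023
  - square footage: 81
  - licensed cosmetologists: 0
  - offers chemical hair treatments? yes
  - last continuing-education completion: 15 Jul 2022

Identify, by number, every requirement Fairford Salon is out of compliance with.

1. condition 'performs microblading' does not hold → requirement n/a → met
2. sanitation inspection 41 days ago vs limit 45 → met
3. autoclave spore test 65 days ago vs limit 60 → not met
4. service price list present → met
5. condition 'offers chemical hair treatments' holds; licensed cosmetologists 0 < 2 → not met
6. ventilation assessment 80 days ago vs limit 60 → not met
7. premises liability coverage $1,100,000 ≥ $950,000 → met
8. license renewal 400 days ago vs limit 270 → not met
9. continuing-education completion 477 days ago vs limit 540 → met
10. client consent form present → met
11. chemical-storage review 240 days ago vs limit 270 → met
Not met: 3, 5, 6, 8

3, 5, 6, 8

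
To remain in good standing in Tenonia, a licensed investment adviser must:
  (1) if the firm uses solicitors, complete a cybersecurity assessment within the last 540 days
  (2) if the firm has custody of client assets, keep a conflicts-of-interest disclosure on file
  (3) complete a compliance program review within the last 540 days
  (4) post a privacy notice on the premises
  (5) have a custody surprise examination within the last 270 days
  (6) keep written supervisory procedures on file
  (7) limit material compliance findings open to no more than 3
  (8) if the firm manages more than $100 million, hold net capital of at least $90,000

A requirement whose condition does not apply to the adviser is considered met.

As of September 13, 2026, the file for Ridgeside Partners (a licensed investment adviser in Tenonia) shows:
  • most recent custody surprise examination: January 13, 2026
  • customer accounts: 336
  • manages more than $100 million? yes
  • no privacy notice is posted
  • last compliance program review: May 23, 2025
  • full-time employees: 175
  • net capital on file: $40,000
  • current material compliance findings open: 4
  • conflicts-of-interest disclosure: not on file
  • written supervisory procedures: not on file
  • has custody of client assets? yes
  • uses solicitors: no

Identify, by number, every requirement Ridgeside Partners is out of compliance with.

2, 4, 6, 7, 8

1. condition 'uses solicitors' does not hold → requirement n/a → met
2. condition 'has custody of client assets' holds; conflicts-of-interest disclosure absent → not met
3. compliance program review 478 days ago vs limit 540 → met
4. privacy notice absent → not met
5. custody surprise examination 243 days ago vs limit 270 → met
6. written supervisory procedures absent → not met
7. material compliance findings open 4 > 3 → not met
8. condition 'manages more than $100 million' holds; net capital $40,000 < $90,000 → not met
Not met: 2, 4, 6, 7, 8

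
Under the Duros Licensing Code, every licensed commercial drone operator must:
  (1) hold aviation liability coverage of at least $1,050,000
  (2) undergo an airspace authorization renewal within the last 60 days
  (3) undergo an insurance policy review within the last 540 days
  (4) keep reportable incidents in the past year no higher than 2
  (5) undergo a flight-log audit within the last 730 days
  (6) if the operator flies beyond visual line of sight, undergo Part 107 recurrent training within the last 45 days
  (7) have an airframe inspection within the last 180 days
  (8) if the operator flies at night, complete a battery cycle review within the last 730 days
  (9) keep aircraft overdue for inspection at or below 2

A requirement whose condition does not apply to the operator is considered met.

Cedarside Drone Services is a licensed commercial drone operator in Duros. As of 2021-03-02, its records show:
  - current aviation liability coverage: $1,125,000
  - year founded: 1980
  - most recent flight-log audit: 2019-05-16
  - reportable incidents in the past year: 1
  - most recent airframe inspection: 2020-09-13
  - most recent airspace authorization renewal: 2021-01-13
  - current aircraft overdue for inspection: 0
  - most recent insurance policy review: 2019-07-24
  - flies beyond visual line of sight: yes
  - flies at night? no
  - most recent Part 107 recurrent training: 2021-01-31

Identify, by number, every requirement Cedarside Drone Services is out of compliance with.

1. aviation liability coverage $1,125,000 ≥ $1,050,000 → met
2. airspace authorization renewal 48 days ago vs limit 60 → met
3. insurance policy review 587 days ago vs limit 540 → not met
4. reportable incidents in the past year 1 ≤ 2 → met
5. flight-log audit 656 days ago vs limit 730 → met
6. condition 'flies beyond visual line of sight' holds; Part 107 recurrent training 30 days ago vs limit 45 → met
7. airframe inspection 170 days ago vs limit 180 → met
8. condition 'flies at night' does not hold → requirement n/a → met
9. aircraft overdue for inspection 0 ≤ 2 → met
Not met: 3

3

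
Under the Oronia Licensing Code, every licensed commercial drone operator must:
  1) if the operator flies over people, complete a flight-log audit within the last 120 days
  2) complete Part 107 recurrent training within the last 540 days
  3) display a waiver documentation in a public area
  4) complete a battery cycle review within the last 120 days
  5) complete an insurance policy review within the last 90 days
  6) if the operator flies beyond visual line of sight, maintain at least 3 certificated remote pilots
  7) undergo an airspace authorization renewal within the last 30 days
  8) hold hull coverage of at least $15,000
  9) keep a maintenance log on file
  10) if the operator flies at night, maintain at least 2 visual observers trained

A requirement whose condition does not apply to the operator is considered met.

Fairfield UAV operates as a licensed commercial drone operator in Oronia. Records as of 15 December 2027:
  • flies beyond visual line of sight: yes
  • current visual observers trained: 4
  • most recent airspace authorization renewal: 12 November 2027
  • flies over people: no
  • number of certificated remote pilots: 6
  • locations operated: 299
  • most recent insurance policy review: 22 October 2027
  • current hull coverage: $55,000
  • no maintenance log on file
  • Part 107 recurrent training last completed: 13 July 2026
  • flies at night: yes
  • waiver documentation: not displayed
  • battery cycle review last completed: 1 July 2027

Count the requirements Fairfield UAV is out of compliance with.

1. condition 'flies over people' does not hold → requirement n/a → met
2. Part 107 recurrent training 520 days ago vs limit 540 → met
3. waiver documentation absent → not met
4. battery cycle review 167 days ago vs limit 120 → not met
5. insurance policy review 54 days ago vs limit 90 → met
6. condition 'flies beyond visual line of sight' holds; certificated remote pilots 6 ≥ 3 → met
7. airspace authorization renewal 33 days ago vs limit 30 → not met
8. hull coverage $55,000 ≥ $15,000 → met
9. maintenance log absent → not met
10. condition 'flies at night' holds; visual observers trained 4 ≥ 2 → met
Not met: 4 of 10

4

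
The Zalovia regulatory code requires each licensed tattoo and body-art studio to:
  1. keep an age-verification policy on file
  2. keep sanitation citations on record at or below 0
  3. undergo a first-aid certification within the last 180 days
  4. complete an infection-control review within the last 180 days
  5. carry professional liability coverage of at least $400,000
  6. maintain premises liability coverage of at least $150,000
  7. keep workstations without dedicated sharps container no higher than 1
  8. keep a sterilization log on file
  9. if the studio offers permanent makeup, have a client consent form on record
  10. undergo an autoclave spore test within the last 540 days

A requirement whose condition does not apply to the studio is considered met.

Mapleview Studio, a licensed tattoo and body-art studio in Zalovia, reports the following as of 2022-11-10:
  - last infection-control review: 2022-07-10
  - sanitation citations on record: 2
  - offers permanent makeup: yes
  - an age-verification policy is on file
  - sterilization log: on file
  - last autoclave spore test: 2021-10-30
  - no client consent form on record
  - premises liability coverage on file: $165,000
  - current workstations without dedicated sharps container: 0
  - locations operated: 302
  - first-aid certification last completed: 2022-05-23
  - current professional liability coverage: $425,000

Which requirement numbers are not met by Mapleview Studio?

2, 9

1. age-verification policy present → met
2. sanitation citations on record 2 > 0 → not met
3. first-aid certification 171 days ago vs limit 180 → met
4. infection-control review 123 days ago vs limit 180 → met
5. professional liability coverage $425,000 ≥ $400,000 → met
6. premises liability coverage $165,000 ≥ $150,000 → met
7. workstations without dedicated sharps container 0 ≤ 1 → met
8. sterilization log present → met
9. condition 'offers permanent makeup' holds; client consent form absent → not met
10. autoclave spore test 376 days ago vs limit 540 → met
Not met: 2, 9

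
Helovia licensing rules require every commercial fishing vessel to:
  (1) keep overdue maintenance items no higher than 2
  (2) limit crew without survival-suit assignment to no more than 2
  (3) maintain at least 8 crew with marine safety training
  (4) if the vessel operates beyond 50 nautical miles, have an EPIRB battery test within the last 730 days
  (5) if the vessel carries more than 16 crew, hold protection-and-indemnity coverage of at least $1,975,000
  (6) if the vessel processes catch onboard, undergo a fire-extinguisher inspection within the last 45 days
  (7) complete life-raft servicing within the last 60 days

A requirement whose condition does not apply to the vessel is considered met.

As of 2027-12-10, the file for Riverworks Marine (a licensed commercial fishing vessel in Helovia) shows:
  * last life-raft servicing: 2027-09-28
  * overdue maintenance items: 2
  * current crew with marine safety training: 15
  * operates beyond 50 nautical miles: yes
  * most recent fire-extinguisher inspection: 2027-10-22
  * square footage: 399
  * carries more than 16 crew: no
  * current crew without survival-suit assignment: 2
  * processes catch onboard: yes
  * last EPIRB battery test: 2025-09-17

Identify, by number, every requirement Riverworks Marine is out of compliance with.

1. overdue maintenance items 2 ≤ 2 → met
2. crew without survival-suit assignment 2 ≤ 2 → met
3. crew with marine safety training 15 ≥ 8 → met
4. condition 'operates beyond 50 nautical miles' holds; EPIRB battery test 814 days ago vs limit 730 → not met
5. condition 'carries more than 16 crew' does not hold → requirement n/a → met
6. condition 'processes catch onboard' holds; fire-extinguisher inspection 49 days ago vs limit 45 → not met
7. life-raft servicing 73 days ago vs limit 60 → not met
Not met: 4, 6, 7

4, 6, 7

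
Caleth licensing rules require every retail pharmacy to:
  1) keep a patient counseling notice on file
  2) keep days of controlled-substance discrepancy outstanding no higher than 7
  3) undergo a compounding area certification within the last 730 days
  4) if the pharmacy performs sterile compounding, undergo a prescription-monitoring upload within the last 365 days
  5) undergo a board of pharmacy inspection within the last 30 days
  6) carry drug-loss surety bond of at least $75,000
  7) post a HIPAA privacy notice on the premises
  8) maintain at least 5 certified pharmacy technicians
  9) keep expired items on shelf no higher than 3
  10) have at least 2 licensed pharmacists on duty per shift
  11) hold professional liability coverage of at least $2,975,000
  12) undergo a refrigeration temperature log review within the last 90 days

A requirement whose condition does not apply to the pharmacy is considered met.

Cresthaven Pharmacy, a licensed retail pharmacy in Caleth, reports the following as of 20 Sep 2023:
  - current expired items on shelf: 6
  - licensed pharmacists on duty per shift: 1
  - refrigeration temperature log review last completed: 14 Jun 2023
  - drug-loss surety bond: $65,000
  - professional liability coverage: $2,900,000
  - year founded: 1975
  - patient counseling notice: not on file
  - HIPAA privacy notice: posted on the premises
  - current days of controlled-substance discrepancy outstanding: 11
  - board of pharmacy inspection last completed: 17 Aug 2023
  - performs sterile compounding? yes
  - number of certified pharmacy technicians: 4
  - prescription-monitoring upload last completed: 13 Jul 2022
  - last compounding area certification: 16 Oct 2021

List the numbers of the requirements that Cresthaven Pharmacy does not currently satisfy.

1, 2, 4, 5, 6, 8, 9, 10, 11, 12

1. patient counseling notice absent → not met
2. days of controlled-substance discrepancy outstanding 11 > 7 → not met
3. compounding area certification 704 days ago vs limit 730 → met
4. condition 'performs sterile compounding' holds; prescription-monitoring upload 434 days ago vs limit 365 → not met
5. board of pharmacy inspection 34 days ago vs limit 30 → not met
6. drug-loss surety bond $65,000 < $75,000 → not met
7. HIPAA privacy notice present → met
8. certified pharmacy technicians 4 < 5 → not met
9. expired items on shelf 6 > 3 → not met
10. licensed pharmacists on duty per shift 1 < 2 → not met
11. professional liability coverage $2,900,000 < $2,975,000 → not met
12. refrigeration temperature log review 98 days ago vs limit 90 → not met
Not met: 1, 2, 4, 5, 6, 8, 9, 10, 11, 12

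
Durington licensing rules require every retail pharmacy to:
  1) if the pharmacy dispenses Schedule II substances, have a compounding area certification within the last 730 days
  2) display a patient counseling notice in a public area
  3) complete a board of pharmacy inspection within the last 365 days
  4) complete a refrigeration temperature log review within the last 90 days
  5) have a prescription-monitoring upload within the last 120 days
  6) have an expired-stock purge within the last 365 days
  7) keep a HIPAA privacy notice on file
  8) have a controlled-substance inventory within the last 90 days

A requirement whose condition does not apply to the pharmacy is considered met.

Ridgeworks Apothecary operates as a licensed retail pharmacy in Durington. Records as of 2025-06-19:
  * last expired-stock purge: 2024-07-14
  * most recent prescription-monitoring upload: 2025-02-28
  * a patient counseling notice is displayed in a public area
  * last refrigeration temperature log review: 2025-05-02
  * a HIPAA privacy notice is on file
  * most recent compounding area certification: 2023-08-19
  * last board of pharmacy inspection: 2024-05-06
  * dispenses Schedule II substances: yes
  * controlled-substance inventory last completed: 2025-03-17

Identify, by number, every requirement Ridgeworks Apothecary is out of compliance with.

1. condition 'dispenses Schedule II substances' holds; compounding area certification 670 days ago vs limit 730 → met
2. patient counseling notice present → met
3. board of pharmacy inspection 409 days ago vs limit 365 → not met
4. refrigeration temperature log review 48 days ago vs limit 90 → met
5. prescription-monitoring upload 111 days ago vs limit 120 → met
6. expired-stock purge 340 days ago vs limit 365 → met
7. HIPAA privacy notice present → met
8. controlled-substance inventory 94 days ago vs limit 90 → not met
Not met: 3, 8

3, 8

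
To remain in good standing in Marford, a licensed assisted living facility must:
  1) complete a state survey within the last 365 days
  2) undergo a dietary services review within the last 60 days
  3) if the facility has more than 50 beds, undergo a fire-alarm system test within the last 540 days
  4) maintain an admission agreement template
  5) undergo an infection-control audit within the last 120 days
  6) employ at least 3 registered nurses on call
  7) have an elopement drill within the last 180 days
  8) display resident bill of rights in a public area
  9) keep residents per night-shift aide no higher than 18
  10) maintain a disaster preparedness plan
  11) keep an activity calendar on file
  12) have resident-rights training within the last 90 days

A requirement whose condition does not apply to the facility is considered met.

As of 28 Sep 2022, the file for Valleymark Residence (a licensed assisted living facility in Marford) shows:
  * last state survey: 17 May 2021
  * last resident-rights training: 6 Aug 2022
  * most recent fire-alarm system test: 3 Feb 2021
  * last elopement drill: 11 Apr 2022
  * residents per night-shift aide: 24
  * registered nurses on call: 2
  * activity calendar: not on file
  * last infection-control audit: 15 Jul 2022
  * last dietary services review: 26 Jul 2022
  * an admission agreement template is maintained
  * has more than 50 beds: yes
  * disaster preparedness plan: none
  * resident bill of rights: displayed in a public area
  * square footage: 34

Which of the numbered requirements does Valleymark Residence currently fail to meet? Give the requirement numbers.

1. state survey 499 days ago vs limit 365 → not met
2. dietary services review 64 days ago vs limit 60 → not met
3. condition 'has more than 50 beds' holds; fire-alarm system test 602 days ago vs limit 540 → not met
4. admission agreement template present → met
5. infection-control audit 75 days ago vs limit 120 → met
6. registered nurses on call 2 < 3 → not met
7. elopement drill 170 days ago vs limit 180 → met
8. resident bill of rights present → met
9. residents per night-shift aide 24 > 18 → not met
10. disaster preparedness plan absent → not met
11. activity calendar absent → not met
12. resident-rights training 53 days ago vs limit 90 → met
Not met: 1, 2, 3, 6, 9, 10, 11

1, 2, 3, 6, 9, 10, 11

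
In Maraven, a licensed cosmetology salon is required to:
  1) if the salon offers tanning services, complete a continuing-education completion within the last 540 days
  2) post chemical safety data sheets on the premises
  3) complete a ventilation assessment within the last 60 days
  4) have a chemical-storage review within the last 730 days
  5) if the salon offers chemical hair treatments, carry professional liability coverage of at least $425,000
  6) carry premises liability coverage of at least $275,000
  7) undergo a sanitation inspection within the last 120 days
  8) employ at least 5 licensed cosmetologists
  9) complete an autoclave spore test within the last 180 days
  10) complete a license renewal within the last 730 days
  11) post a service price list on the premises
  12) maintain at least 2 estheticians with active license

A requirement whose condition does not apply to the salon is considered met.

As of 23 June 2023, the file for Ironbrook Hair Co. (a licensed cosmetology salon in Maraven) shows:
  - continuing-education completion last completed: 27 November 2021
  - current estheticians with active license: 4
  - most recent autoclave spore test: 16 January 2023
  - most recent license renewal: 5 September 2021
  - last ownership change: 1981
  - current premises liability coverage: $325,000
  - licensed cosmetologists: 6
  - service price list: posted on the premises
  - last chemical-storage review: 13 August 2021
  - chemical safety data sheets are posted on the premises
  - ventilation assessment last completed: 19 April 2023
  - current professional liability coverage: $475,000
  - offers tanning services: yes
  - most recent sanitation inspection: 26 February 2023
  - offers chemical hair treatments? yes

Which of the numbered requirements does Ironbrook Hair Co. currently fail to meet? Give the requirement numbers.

1, 3

1. condition 'offers tanning services' holds; continuing-education completion 573 days ago vs limit 540 → not met
2. chemical safety data sheets present → met
3. ventilation assessment 65 days ago vs limit 60 → not met
4. chemical-storage review 679 days ago vs limit 730 → met
5. condition 'offers chemical hair treatments' holds; professional liability coverage $475,000 ≥ $425,000 → met
6. premises liability coverage $325,000 ≥ $275,000 → met
7. sanitation inspection 117 days ago vs limit 120 → met
8. licensed cosmetologists 6 ≥ 5 → met
9. autoclave spore test 158 days ago vs limit 180 → met
10. license renewal 656 days ago vs limit 730 → met
11. service price list present → met
12. estheticians with active license 4 ≥ 2 → met
Not met: 1, 3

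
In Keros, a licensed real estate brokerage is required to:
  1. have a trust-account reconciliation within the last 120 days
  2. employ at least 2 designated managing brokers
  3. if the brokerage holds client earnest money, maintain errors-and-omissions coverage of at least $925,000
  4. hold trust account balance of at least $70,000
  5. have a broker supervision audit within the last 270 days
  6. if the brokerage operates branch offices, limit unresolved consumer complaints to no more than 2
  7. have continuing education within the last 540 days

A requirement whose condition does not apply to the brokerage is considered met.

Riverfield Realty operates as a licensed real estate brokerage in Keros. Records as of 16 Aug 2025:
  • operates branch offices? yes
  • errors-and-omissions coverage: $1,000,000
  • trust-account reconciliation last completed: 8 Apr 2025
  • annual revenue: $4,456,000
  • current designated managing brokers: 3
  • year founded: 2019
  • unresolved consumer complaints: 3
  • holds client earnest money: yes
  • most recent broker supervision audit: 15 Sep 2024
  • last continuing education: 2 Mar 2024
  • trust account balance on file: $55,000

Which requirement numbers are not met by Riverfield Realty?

1. trust-account reconciliation 130 days ago vs limit 120 → not met
2. designated managing brokers 3 ≥ 2 → met
3. condition 'holds client earnest money' holds; errors-and-omissions coverage $1,000,000 ≥ $925,000 → met
4. trust account balance $55,000 < $70,000 → not met
5. broker supervision audit 335 days ago vs limit 270 → not met
6. condition 'operates branch offices' holds; unresolved consumer complaints 3 > 2 → not met
7. continuing education 532 days ago vs limit 540 → met
Not met: 1, 4, 5, 6

1, 4, 5, 6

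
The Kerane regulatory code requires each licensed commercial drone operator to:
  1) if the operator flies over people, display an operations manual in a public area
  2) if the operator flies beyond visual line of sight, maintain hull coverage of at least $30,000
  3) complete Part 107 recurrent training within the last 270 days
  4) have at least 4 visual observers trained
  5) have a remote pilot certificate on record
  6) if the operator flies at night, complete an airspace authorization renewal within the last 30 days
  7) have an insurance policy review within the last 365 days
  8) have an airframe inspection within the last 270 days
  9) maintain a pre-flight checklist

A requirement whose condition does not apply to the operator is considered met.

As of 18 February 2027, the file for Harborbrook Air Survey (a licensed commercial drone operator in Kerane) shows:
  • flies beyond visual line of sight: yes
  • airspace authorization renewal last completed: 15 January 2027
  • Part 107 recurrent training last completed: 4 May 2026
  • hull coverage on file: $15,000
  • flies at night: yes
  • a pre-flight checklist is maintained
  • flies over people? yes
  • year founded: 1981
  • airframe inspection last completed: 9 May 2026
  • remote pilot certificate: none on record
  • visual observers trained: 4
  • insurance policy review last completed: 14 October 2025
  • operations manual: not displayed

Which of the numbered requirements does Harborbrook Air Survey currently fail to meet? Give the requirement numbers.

1, 2, 3, 5, 6, 7, 8

1. condition 'flies over people' holds; operations manual absent → not met
2. condition 'flies beyond visual line of sight' holds; hull coverage $15,000 < $30,000 → not met
3. Part 107 recurrent training 290 days ago vs limit 270 → not met
4. visual observers trained 4 ≥ 4 → met
5. remote pilot certificate absent → not met
6. condition 'flies at night' holds; airspace authorization renewal 34 days ago vs limit 30 → not met
7. insurance policy review 492 days ago vs limit 365 → not met
8. airframe inspection 285 days ago vs limit 270 → not met
9. pre-flight checklist present → met
Not met: 1, 2, 3, 5, 6, 7, 8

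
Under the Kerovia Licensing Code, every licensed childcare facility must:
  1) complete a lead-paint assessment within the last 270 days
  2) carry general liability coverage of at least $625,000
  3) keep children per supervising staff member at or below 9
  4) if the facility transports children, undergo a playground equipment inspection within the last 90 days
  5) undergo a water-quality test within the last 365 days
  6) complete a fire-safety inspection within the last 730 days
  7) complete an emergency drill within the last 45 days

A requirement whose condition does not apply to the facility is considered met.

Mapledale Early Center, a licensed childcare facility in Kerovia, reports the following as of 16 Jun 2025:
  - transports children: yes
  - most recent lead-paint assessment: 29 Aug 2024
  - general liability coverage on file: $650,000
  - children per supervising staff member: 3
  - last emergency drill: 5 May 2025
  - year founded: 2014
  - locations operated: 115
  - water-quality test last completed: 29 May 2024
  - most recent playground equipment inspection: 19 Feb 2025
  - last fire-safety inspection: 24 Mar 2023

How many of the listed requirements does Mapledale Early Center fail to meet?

1. lead-paint assessment 291 days ago vs limit 270 → not met
2. general liability coverage $650,000 ≥ $625,000 → met
3. children per supervising staff member 3 ≤ 9 → met
4. condition 'transports children' holds; playground equipment inspection 117 days ago vs limit 90 → not met
5. water-quality test 383 days ago vs limit 365 → not met
6. fire-safety inspection 815 days ago vs limit 730 → not met
7. emergency drill 42 days ago vs limit 45 → met
Not met: 4 of 7

4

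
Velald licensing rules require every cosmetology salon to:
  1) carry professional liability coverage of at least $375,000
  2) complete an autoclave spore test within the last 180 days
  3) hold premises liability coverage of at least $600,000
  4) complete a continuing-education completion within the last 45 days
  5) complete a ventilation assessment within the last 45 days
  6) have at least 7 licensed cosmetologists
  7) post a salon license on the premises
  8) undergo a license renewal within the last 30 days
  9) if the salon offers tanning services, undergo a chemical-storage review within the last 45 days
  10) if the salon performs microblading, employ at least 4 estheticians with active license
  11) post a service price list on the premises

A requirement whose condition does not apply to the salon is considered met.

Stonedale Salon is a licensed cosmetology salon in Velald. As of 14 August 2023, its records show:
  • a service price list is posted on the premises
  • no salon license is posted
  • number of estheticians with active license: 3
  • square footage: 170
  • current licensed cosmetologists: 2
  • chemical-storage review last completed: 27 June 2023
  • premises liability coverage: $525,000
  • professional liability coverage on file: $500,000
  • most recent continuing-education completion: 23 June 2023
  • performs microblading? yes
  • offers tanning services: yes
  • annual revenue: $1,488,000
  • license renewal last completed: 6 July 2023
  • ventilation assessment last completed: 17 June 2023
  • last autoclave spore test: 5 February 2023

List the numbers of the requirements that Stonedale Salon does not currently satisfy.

2, 3, 4, 5, 6, 7, 8, 9, 10

1. professional liability coverage $500,000 ≥ $375,000 → met
2. autoclave spore test 190 days ago vs limit 180 → not met
3. premises liability coverage $525,000 < $600,000 → not met
4. continuing-education completion 52 days ago vs limit 45 → not met
5. ventilation assessment 58 days ago vs limit 45 → not met
6. licensed cosmetologists 2 < 7 → not met
7. salon license absent → not met
8. license renewal 39 days ago vs limit 30 → not met
9. condition 'offers tanning services' holds; chemical-storage review 48 days ago vs limit 45 → not met
10. condition 'performs microblading' holds; estheticians with active license 3 < 4 → not met
11. service price list present → met
Not met: 2, 3, 4, 5, 6, 7, 8, 9, 10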